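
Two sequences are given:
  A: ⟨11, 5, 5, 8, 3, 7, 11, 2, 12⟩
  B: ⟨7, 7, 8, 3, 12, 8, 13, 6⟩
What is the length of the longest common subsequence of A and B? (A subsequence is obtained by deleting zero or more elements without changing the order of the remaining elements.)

Backtracking the LCS table gives one alignment: 8 (A4,B3) → 3 (A5,B4) → 12 (A9,B5).
So the longest common subsequence has length 3.

3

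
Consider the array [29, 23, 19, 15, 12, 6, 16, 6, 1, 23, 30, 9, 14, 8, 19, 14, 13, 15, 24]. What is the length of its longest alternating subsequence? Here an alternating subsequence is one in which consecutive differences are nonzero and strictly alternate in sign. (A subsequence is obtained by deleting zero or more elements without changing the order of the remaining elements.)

11

Track the best alternating length ending on an up-step vs a down-step at each position: up/down = 1/1, 1/2, 1/2, 1/2, 1/2, 1/2, 3/2, 1/4, 1/4, 5/2, 5/1, 5/6, 7/6, 5/8, 9/6, 9/10, 9/10, 11/10, 11/6.
The maximum over both is 11; one such subsequence is 29, 15, 16, 6, 23, 9, 14, 8, 19, 14, 15.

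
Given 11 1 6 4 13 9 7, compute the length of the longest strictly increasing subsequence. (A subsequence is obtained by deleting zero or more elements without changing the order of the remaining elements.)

Let dp[i] be the longest increasing subsequence ending at position i. Then dp = [1, 1, 2, 2, 3, 3, 3].
The maximum is 3; one witness is 1, 6, 13 at positions 2,3,5.

3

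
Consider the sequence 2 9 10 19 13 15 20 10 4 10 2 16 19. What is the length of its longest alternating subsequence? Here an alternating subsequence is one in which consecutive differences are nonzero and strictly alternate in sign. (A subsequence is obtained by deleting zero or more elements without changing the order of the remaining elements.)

8

A longest alternating subsequence is 2, 19, 13, 15, 4, 10, 2, 16 (positions 1,4,5,6,9,10,11,12); its 7 consecutive differences strictly alternate in sign, and length 8 is optimal.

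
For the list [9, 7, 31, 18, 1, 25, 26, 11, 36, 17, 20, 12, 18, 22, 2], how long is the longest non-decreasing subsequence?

One longest non-decreasing subsequence is 9, 18, 25, 26, 36 (positions 1,4,6,7,9), of length 5; no longer one exists.

5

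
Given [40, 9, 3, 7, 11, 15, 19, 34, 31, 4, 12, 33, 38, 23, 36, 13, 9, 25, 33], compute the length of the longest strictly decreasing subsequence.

One longest decreasing subsequence is 40, 34, 31, 23, 13, 9 (positions 1,8,9,14,16,17), of length 6; no longer one exists.

6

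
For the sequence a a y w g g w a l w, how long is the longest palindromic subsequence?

6

One longest palindromic subsequence is awggwa (positions 2,4,5,6,7,8); it reads the same forward and backward, and the interval DP gives dp[1][10] = 6.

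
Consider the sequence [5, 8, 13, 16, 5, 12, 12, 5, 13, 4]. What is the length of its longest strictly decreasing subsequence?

4

Let dp[i] be the longest decreasing subsequence ending at position i. Then dp = [1, 1, 1, 1, 2, 2, 2, 3, 2, 4].
The maximum is 4; one witness is 13, 12, 5, 4 at positions 3,6,8,10.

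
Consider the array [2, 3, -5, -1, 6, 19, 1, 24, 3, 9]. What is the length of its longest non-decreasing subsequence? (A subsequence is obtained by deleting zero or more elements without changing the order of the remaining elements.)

Let dp[i] be the longest non-decreasing subsequence ending at position i. Then dp = [1, 2, 1, 2, 3, 4, 3, 5, 4, 5].
The maximum is 5; one witness is 2, 3, 6, 19, 24 at positions 1,2,5,6,8.

5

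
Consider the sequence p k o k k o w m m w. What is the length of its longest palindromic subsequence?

One longest palindromic subsequence is wmmw (positions 7,8,9,10); it reads the same forward and backward, and the interval DP gives dp[1][10] = 4.

4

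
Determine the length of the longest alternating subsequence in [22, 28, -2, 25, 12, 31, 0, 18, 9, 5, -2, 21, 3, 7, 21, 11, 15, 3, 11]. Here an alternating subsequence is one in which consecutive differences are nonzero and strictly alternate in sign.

Track the best alternating length ending on an up-step vs a down-step at each position: up/down = 1/1, 2/1, 1/3, 4/3, 4/5, 6/1, 4/7, 8/7, 8/9, 8/9, 1/9, 10/7, 10/11, 12/11, 12/7, 12/13, 14/13, 10/15, 16/15.
The maximum over both is 16; one such subsequence is 22, 28, -2, 25, 12, 31, 0, 18, 9, 21, 3, 21, 11, 15, 3, 11.

16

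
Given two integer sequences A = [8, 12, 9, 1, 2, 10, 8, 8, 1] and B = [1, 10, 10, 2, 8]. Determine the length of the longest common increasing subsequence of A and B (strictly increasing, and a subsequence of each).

3

A longest common strictly increasing subsequence is 1, 2, 8 (length 3); it appears in order in both A and B, and no longer such subsequence exists.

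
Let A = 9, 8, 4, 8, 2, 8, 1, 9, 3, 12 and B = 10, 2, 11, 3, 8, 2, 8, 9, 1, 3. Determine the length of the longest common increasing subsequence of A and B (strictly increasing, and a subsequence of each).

A longest common strictly increasing subsequence is 2, 8, 9 (length 3); it appears in order in both A and B, and no longer such subsequence exists.

3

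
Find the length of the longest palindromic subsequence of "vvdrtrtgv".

5

One longest palindromic subsequence is vtrtv (positions 1,5,6,7,9); it reads the same forward and backward, and the interval DP gives dp[1][9] = 5.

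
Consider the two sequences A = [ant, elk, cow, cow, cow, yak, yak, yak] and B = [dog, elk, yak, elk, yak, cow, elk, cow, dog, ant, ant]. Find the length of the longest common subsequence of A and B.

3

Backtracking the LCS table gives one alignment: elk (A2,B4) → cow (A3,B6) → cow (A4,B8).
So the longest common subsequence has length 3.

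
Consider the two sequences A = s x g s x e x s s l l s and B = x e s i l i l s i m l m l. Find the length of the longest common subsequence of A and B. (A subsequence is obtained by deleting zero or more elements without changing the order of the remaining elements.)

Backtracking the LCS table gives one alignment: x (A5,B1) → e (A6,B2) → s (A8,B3) → s (A9,B8) → l (A10,B11) → l (A11,B13).
So the longest common subsequence has length 6.

6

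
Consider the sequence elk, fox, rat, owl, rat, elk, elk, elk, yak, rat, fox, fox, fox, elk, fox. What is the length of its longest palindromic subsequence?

9

One longest palindromic subsequence is elk fox rat elk elk elk rat fox elk (positions 1,2,5,6,7,8,10,13,14); it reads the same forward and backward, and the interval DP gives dp[1][15] = 9.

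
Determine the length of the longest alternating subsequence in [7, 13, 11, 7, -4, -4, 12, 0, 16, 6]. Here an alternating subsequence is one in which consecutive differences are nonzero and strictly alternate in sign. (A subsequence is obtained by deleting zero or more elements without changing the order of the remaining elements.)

7

Track the best alternating length ending on an up-step vs a down-step at each position: up/down = 1/1, 2/1, 2/3, 1/3, 1/3, 1/3, 4/3, 4/5, 6/1, 6/7.
The maximum over both is 7; one such subsequence is 7, 13, 11, 12, 0, 16, 6.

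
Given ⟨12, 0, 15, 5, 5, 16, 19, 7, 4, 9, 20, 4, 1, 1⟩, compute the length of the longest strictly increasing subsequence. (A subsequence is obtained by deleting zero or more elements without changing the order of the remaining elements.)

5

One longest increasing subsequence is 12, 15, 16, 19, 20 (positions 1,3,6,7,11), of length 5; no longer one exists.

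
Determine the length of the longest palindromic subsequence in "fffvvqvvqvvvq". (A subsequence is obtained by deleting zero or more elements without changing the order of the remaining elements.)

8

Using dp[i][j] = 2 + dp[i+1][j−1] if the ends match, else max(dp[i+1][j], dp[i][j−1]):
dp[1][13] = 8. A witness is vvqvvqvv at positions 4,5,6,7,8,9,11,12.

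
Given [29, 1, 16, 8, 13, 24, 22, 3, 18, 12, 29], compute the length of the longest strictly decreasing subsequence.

5

One longest decreasing subsequence is 29, 24, 22, 18, 12 (positions 1,6,7,9,10), of length 5; no longer one exists.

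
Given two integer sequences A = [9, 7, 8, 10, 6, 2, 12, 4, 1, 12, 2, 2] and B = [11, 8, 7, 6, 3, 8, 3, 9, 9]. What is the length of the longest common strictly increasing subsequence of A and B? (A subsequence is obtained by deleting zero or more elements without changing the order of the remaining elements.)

A longest common strictly increasing subsequence is 7, 8 (length 2); it appears in order in both A and B, and no longer such subsequence exists.

2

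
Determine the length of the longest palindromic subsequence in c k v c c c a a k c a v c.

Using dp[i][j] = 2 + dp[i+1][j−1] if the ends match, else max(dp[i+1][j], dp[i][j−1]):
dp[1][13] = 8. A witness is cvcaacvc at positions 1,3,6,7,8,10,12,13.

8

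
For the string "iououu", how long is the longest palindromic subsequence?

3

One longest palindromic subsequence is uuu (positions 3,5,6); it reads the same forward and backward, and the interval DP gives dp[1][6] = 3.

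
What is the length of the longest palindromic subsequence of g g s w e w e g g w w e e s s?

8

One longest palindromic subsequence is seewwees (positions 3,5,7,10,11,12,13,15); it reads the same forward and backward, and the interval DP gives dp[1][15] = 8.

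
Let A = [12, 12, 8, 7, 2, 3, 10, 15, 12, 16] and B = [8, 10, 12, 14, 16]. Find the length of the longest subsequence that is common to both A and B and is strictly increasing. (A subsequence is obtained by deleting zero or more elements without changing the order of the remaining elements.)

For each value that appears in both, track the longest common increasing run ending there.
The best achievable length is 4; one witness is 8, 10, 12, 16 (A-positions 3,7,9,10, B-positions 1,2,3,5).

4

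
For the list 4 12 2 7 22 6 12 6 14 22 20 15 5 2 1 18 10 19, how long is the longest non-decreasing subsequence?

One longest non-decreasing subsequence is 4, 12, 12, 14, 15, 18, 19 (positions 1,2,7,9,12,16,18), of length 7; no longer one exists.

7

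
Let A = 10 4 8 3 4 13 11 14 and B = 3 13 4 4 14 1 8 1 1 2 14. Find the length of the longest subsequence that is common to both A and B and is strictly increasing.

3

For each value that appears in both, track the longest common increasing run ending there.
The best achievable length is 3; one witness is 3, 13, 14 (A-positions 4,6,8, B-positions 1,2,5).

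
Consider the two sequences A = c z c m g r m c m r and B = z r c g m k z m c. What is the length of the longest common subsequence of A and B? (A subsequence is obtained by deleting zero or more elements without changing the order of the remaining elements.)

5

A longest common subsequence is zcmmc (length 5); the LCS DP confirms no longer common subsequence exists.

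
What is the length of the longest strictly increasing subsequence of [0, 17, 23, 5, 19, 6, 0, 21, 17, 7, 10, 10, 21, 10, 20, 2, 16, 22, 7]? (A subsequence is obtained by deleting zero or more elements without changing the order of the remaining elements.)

Let dp[i] be the longest increasing subsequence ending at position i. Then dp = [1, 2, 3, 2, 3, 3, 1, 4, 4, 4, 5, 5, 6, 5, 6, 2, 6, 7, 4].
The maximum is 7; one witness is 0, 5, 6, 7, 10, 21, 22 at positions 1,4,6,10,11,13,18.

7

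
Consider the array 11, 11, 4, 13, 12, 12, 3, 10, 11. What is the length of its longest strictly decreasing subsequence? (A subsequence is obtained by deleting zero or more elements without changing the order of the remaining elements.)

Scanning left to right, the best length ending at each element is: 11→1, 11→1, 4→2, 13→1, 12→2, 12→2, 3→3, 10→3, 11→3.
So the longest decreasing subsequence has length 3, e.g. 11, 4, 3.

3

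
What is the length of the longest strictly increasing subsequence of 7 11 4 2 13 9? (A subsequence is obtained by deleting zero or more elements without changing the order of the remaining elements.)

3

One longest increasing subsequence is 7, 11, 13 (positions 1,2,5), of length 3; no longer one exists.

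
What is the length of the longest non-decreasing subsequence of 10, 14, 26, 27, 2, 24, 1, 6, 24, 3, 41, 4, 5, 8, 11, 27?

7

Let dp[i] be the longest non-decreasing subsequence ending at position i. Then dp = [1, 2, 3, 4, 1, 3, 1, 2, 4, 2, 5, 3, 4, 5, 6, 7].
The maximum is 7; one witness is 2, 3, 4, 5, 8, 11, 27 at positions 5,10,12,13,14,15,16.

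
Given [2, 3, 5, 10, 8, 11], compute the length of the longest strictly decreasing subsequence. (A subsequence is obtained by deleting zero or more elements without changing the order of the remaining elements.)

Scanning left to right, the best length ending at each element is: 2→1, 3→1, 5→1, 10→1, 8→2, 11→1.
So the longest decreasing subsequence has length 2, e.g. 10, 8.

2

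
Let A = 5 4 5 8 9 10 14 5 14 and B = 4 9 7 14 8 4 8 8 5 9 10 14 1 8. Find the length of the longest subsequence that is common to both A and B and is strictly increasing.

5

A longest common strictly increasing subsequence is 4, 8, 9, 10, 14 (length 5); it appears in order in both A and B, and no longer such subsequence exists.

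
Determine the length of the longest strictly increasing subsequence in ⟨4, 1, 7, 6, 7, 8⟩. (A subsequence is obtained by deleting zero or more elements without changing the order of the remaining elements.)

4

One longest increasing subsequence is 4, 6, 7, 8 (positions 1,4,5,6), of length 4; no longer one exists.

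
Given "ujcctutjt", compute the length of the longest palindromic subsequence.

5

One longest palindromic subsequence is jtutj (positions 2,5,6,7,8); it reads the same forward and backward, and the interval DP gives dp[1][9] = 5.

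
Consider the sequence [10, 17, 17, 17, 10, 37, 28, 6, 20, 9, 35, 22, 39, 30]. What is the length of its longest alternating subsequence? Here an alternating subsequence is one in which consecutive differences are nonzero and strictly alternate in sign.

11

A longest alternating subsequence is 10, 17, 10, 37, 6, 20, 9, 35, 22, 39, 30 (positions 1,2,5,6,8,9,10,11,12,13,14); its 10 consecutive differences strictly alternate in sign, and length 11 is optimal.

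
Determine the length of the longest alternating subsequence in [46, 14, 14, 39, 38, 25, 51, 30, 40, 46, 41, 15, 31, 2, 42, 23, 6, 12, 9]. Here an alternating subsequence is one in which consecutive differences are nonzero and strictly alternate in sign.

Track the best alternating length ending on an up-step vs a down-step at each position: up/down = 1/1, 1/2, 1/2, 3/2, 3/4, 3/4, 5/1, 5/6, 7/6, 7/6, 7/8, 3/8, 9/8, 1/10, 11/8, 11/12, 11/12, 13/12, 13/14.
The maximum over both is 14; one such subsequence is 46, 14, 39, 38, 51, 30, 40, 15, 31, 2, 42, 6, 12, 9.

14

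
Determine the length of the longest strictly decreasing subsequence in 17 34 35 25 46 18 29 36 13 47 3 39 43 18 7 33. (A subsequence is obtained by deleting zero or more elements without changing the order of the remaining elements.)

5

Let dp[i] be the longest decreasing subsequence ending at position i. Then dp = [1, 1, 1, 2, 1, 3, 2, 2, 4, 1, 5, 2, 2, 3, 5, 3].
The maximum is 5; one witness is 34, 25, 18, 13, 3 at positions 2,4,6,9,11.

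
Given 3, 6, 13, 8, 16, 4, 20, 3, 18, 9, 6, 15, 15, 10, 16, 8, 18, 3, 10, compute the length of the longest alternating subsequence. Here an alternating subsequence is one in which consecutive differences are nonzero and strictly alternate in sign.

Track the best alternating length ending on an up-step vs a down-step at each position: up/down = 1/1, 2/1, 2/1, 2/3, 4/1, 2/5, 6/1, 1/7, 8/7, 8/9, 8/9, 10/9, 10/9, 10/11, 12/9, 10/13, 14/7, 1/15, 16/15.
The maximum over both is 16; one such subsequence is 3, 13, 8, 16, 4, 20, 3, 18, 9, 15, 10, 16, 8, 18, 3, 10.

16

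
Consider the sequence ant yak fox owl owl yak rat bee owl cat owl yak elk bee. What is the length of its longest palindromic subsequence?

Using dp[i][j] = 2 + dp[i+1][j−1] if the ends match, else max(dp[i+1][j], dp[i][j−1]):
dp[1][14] = 7. A witness is yak owl owl bee owl owl yak at positions 2,4,5,8,9,11,12.

7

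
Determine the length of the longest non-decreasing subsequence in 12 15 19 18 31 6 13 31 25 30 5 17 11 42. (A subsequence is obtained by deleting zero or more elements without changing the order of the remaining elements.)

6

Scanning left to right, the best length ending at each element is: 12→1, 15→2, 19→3, 18→3, 31→4, 6→1, 13→2, 31→5, 25→4, 30→5, 5→1, 17→3, 11→2, 42→6.
So the longest non-decreasing subsequence has length 6, e.g. 12, 15, 19, 31, 31, 42.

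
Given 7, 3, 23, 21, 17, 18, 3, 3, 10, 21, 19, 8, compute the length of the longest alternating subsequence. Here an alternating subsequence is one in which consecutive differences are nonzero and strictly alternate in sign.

Track the best alternating length ending on an up-step vs a down-step at each position: up/down = 1/1, 1/2, 3/1, 3/4, 3/4, 5/4, 1/6, 1/6, 7/6, 7/4, 7/8, 7/8.
The maximum over both is 8; one such subsequence is 7, 3, 23, 17, 18, 3, 21, 19.

8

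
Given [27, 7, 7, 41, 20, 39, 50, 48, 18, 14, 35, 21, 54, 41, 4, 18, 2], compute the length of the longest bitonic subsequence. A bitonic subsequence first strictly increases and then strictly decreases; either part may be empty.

9

Let inc[i] be the LIS ending at i and dec[i] the longest strictly decreasing subsequence starting at i. inc = [1, 1, 1, 2, 2, 3, 4, 4, 2, 2, 3, 3, 5, 4, 1, 3, 1], dec = [6, 3, 3, 6, 5, 5, 6, 5, 4, 3, 4, 3, 4, 3, 2, 2, 1].
max_i inc[i]+dec[i]−1 = 9, with one witness 7, 20, 39, 50, 48, 35, 21, 18, 2.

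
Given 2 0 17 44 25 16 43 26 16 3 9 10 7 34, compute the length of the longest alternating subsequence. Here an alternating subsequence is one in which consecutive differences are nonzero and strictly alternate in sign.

A longest alternating subsequence is 2, 0, 44, 25, 43, 3, 9, 7, 34 (positions 1,2,4,5,7,10,11,13,14); its 8 consecutive differences strictly alternate in sign, and length 9 is optimal.

9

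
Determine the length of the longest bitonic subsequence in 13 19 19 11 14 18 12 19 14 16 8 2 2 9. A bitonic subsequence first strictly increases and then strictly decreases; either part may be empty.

Let inc[i] be the LIS ending at i and dec[i] the longest strictly decreasing subsequence starting at i. inc = [1, 2, 2, 1, 2, 3, 2, 4, 3, 4, 1, 1, 1, 2], dec = [4, 5, 5, 3, 4, 4, 3, 4, 3, 3, 2, 1, 1, 1].
max_i inc[i]+dec[i]−1 = 7, with one witness 13, 14, 18, 19, 16, 8, 2.

7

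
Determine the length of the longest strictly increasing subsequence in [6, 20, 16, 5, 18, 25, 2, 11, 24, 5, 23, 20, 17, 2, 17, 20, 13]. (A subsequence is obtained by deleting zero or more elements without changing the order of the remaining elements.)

Let dp[i] be the longest increasing subsequence ending at position i. Then dp = [1, 2, 2, 1, 3, 4, 1, 2, 4, 2, 4, 4, 3, 1, 3, 4, 3].
The maximum is 4; one witness is 6, 16, 18, 25 at positions 1,3,5,6.

4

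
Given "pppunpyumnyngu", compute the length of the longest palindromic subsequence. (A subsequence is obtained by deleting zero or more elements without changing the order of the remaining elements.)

7

Using dp[i][j] = 2 + dp[i+1][j−1] if the ends match, else max(dp[i+1][j], dp[i][j−1]):
dp[1][14] = 7. A witness is unynynu at positions 4,5,7,10,11,12,14.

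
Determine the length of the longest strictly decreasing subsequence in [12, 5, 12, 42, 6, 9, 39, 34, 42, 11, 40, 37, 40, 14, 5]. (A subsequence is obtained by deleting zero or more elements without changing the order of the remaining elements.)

5

Let dp[i] be the longest decreasing subsequence ending at position i. Then dp = [1, 2, 1, 1, 2, 2, 2, 3, 1, 4, 2, 3, 2, 4, 5].
The maximum is 5; one witness is 42, 39, 34, 11, 5 at positions 4,7,8,10,15.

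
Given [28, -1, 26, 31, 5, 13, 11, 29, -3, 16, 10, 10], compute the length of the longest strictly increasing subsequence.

4

One longest increasing subsequence is -1, 5, 13, 29 (positions 2,5,6,8), of length 4; no longer one exists.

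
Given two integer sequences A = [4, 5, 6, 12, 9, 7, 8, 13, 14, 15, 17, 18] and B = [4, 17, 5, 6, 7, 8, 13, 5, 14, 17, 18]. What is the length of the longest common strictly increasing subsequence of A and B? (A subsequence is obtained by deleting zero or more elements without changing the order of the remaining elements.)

9

For each value that appears in both, track the longest common increasing run ending there.
The best achievable length is 9; one witness is 4, 5, 6, 7, 8, 13, 14, 17, 18 (A-positions 1,2,3,6,7,8,9,11,12, B-positions 1,3,4,5,6,7,9,10,11).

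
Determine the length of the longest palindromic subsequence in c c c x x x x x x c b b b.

One longest palindromic subsequence is cxxxxxxc (positions 3,4,5,6,7,8,9,10); it reads the same forward and backward, and the interval DP gives dp[1][13] = 8.

8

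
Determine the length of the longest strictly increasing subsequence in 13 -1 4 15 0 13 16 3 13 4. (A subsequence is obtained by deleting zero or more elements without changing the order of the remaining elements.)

Scanning left to right, the best length ending at each element is: 13→1, -1→1, 4→2, 15→3, 0→2, 13→3, 16→4, 3→3, 13→4, 4→4.
So the longest increasing subsequence has length 4, e.g. -1, 4, 15, 16.

4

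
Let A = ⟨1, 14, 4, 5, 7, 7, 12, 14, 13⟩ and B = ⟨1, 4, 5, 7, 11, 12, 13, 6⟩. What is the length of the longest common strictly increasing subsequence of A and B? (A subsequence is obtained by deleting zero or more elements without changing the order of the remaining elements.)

A longest common strictly increasing subsequence is 1, 4, 5, 7, 12, 13 (length 6); it appears in order in both A and B, and no longer such subsequence exists.

6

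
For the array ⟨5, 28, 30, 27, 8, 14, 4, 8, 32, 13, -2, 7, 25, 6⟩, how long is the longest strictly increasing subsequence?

4

One longest increasing subsequence is 5, 28, 30, 32 (positions 1,2,3,9), of length 4; no longer one exists.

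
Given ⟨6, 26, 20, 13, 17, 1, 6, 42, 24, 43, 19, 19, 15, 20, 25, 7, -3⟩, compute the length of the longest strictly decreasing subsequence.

6

Scanning left to right, the best length ending at each element is: 6→1, 26→1, 20→2, 13→3, 17→3, 1→4, 6→4, 42→1, 24→2, 43→1, 19→3, 19→3, 15→4, 20→3, 25→2, 7→5, -3→6.
So the longest decreasing subsequence has length 6, e.g. 26, 20, 17, 15, 7, -3.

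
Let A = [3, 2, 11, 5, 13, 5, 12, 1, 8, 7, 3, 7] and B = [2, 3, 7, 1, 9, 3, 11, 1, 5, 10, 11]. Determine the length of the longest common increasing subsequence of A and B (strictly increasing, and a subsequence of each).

3

For each value that appears in both, track the longest common increasing run ending there.
The best achievable length is 3; one witness is 2, 3, 7 (A-positions 2,11,12, B-positions 1,2,3).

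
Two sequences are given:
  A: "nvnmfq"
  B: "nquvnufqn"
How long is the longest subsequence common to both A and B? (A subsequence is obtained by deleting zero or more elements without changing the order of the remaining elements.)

5

A longest common subsequence is nvnfq (length 5); the LCS DP confirms no longer common subsequence exists.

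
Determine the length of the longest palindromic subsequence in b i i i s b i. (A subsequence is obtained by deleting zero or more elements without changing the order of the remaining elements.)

5

One longest palindromic subsequence is biiib (positions 1,2,3,4,6); it reads the same forward and backward, and the interval DP gives dp[1][7] = 5.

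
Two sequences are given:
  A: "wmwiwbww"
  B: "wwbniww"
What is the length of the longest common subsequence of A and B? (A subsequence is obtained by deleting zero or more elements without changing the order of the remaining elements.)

5

A longest common subsequence is wwiww (length 5); the LCS DP confirms no longer common subsequence exists.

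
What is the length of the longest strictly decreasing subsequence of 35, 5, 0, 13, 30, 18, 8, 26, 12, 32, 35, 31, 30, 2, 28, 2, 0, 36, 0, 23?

One longest decreasing subsequence is 35, 32, 31, 30, 28, 2, 0 (positions 1,10,12,13,15,16,17), of length 7; no longer one exists.

7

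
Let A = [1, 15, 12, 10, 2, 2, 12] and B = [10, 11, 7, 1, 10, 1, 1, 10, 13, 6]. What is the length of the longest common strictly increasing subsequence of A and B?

2

A longest common strictly increasing subsequence is 1, 10 (length 2); it appears in order in both A and B, and no longer such subsequence exists.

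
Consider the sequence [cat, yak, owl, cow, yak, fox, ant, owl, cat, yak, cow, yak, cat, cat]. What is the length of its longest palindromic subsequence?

9

Using dp[i][j] = 2 + dp[i+1][j−1] if the ends match, else max(dp[i+1][j], dp[i][j−1]):
dp[1][14] = 9. A witness is cat yak cow yak cat yak cow yak cat at positions 1,2,4,5,9,10,11,12,14.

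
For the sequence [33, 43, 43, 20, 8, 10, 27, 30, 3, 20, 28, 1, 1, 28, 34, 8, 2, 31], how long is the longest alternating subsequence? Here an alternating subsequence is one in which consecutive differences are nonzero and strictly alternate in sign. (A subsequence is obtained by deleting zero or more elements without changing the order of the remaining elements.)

10

Track the best alternating length ending on an up-step vs a down-step at each position: up/down = 1/1, 2/1, 2/1, 1/3, 1/3, 4/3, 4/3, 4/3, 1/5, 6/5, 6/5, 1/7, 1/7, 8/5, 8/3, 8/9, 8/9, 10/9.
The maximum over both is 10; one such subsequence is 33, 43, 8, 10, 3, 20, 1, 28, 8, 31.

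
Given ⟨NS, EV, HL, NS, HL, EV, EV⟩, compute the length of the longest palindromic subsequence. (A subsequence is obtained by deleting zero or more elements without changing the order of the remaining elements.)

One longest palindromic subsequence is EV HL NS HL EV (positions 2,3,4,5,7); it reads the same forward and backward, and the interval DP gives dp[1][7] = 5.

5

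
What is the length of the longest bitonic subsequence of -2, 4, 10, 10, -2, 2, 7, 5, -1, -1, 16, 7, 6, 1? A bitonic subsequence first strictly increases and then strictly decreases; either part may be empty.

One longest bitonic subsequence is -2, 4, 10, 16, 7, 6, 1 (positions 1,2,3,11,12,13,14): it rises to 16 then falls. Length 7 is optimal.

7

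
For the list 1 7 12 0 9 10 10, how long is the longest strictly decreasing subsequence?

2

Scanning left to right, the best length ending at each element is: 1→1, 7→1, 12→1, 0→2, 9→2, 10→2, 10→2.
So the longest decreasing subsequence has length 2, e.g. 1, 0.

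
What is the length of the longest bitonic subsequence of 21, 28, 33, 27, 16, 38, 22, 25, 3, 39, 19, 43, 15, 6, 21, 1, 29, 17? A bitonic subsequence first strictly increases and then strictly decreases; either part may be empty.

One longest bitonic subsequence is 21, 28, 33, 27, 25, 19, 15, 6, 1 (positions 1,2,3,4,8,11,13,14,16): it rises to 33 then falls. Length 9 is optimal.

9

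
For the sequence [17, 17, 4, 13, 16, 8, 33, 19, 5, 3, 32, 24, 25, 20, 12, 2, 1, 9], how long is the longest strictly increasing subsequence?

6

One longest increasing subsequence is 4, 13, 16, 19, 24, 25 (positions 3,4,5,8,12,13), of length 6; no longer one exists.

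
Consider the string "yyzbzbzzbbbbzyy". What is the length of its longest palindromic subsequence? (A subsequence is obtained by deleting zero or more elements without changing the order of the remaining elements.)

One longest palindromic subsequence is yyzbbbbbbzyy (positions 1,2,3,4,6,9,10,11,12,13,14,15); it reads the same forward and backward, and the interval DP gives dp[1][15] = 12.

12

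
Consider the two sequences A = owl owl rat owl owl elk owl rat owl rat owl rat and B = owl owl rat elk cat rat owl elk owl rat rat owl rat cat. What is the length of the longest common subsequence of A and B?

A longest common subsequence is owl, owl, rat, owl, elk, owl, rat, rat, owl, rat (length 10); the LCS DP confirms no longer common subsequence exists.

10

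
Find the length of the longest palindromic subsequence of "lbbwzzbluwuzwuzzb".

11

Using dp[i][j] = 2 + dp[i+1][j−1] if the ends match, else max(dp[i+1][j], dp[i][j−1]):
dp[1][17] = 11. A witness is bzzuwzwuzzb at positions 2,5,6,9,10,12,13,14,15,16,17.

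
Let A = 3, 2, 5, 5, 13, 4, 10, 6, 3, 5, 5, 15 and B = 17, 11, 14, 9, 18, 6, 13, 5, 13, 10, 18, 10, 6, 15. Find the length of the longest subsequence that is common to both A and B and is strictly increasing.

3

For each value that appears in both, track the longest common increasing run ending there.
The best achievable length is 3; one witness is 5, 13, 15 (A-positions 3,5,12, B-positions 8,9,14).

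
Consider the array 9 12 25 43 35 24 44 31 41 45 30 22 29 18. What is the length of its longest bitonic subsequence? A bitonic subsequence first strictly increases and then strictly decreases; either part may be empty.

9

One longest bitonic subsequence is 9, 12, 25, 43, 35, 31, 30, 29, 18 (positions 1,2,3,4,5,8,11,13,14): it rises to 43 then falls. Length 9 is optimal.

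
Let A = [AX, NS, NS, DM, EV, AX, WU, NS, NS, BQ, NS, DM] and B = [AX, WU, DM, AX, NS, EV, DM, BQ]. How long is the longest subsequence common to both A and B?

A longest common subsequence is AX, DM, AX, NS, BQ (length 5); the LCS DP confirms no longer common subsequence exists.

5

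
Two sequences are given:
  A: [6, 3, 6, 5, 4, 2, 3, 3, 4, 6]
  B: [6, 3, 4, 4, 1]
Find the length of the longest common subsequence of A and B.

4

A longest common subsequence is 6, 3, 4, 4 (length 4); the LCS DP confirms no longer common subsequence exists.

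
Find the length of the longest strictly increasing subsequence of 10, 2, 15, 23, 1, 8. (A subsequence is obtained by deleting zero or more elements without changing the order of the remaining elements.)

One longest increasing subsequence is 10, 15, 23 (positions 1,3,4), of length 3; no longer one exists.

3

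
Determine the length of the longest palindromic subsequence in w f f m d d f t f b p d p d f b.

9

One longest palindromic subsequence is fddftfddf (positions 3,5,6,7,8,9,12,14,15); it reads the same forward and backward, and the interval DP gives dp[1][16] = 9.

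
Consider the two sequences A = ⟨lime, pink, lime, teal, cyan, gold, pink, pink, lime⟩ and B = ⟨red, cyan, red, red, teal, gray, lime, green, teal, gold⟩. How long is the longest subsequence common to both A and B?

Backtracking the LCS table gives one alignment: lime (A1,B7) → teal (A4,B9) → gold (A6,B10).
So the longest common subsequence has length 3.

3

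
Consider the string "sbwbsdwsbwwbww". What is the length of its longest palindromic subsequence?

9

One longest palindromic subsequence is bwbswsbwb (positions 2,3,4,5,7,8,9,11,12); it reads the same forward and backward, and the interval DP gives dp[1][14] = 9.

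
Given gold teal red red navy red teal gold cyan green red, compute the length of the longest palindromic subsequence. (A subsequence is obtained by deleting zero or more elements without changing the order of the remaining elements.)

7

One longest palindromic subsequence is gold teal red navy red teal gold (positions 1,2,3,5,6,7,8); it reads the same forward and backward, and the interval DP gives dp[1][11] = 7.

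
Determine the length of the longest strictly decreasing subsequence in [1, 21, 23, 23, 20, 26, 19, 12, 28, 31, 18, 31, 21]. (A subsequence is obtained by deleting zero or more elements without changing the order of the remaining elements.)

One longest decreasing subsequence is 21, 20, 19, 12 (positions 2,5,7,8), of length 4; no longer one exists.

4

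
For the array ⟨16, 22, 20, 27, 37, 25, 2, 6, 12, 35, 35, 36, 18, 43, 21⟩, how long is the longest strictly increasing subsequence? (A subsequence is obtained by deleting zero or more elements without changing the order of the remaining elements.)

6

Scanning left to right, the best length ending at each element is: 16→1, 22→2, 20→2, 27→3, 37→4, 25→3, 2→1, 6→2, 12→3, 35→4, 35→4, 36→5, 18→4, 43→6, 21→5.
So the longest increasing subsequence has length 6, e.g. 16, 22, 27, 35, 36, 43.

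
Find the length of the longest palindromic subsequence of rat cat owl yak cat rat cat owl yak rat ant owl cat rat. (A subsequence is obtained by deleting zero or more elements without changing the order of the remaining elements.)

One longest palindromic subsequence is rat cat owl yak cat rat cat yak owl cat rat (positions 1,2,3,4,5,6,7,9,12,13,14); it reads the same forward and backward, and the interval DP gives dp[1][14] = 11.

11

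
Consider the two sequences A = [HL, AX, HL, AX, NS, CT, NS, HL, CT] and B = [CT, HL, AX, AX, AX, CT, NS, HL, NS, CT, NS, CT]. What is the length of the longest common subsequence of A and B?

7

A longest common subsequence is HL, AX, HL, NS, CT, NS, CT (length 7); the LCS DP confirms no longer common subsequence exists.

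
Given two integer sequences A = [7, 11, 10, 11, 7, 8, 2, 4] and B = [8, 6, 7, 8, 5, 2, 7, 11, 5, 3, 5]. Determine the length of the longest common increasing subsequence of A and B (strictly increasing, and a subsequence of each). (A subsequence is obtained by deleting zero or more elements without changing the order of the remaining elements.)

2

For each value that appears in both, track the longest common increasing run ending there.
The best achievable length is 2; one witness is 7, 8 (A-positions 1,6, B-positions 3,4).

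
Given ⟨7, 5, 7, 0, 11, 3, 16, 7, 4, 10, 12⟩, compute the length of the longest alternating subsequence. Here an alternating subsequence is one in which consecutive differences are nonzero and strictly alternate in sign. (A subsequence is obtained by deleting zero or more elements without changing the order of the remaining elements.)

Track the best alternating length ending on an up-step vs a down-step at each position: up/down = 1/1, 1/2, 3/1, 1/4, 5/1, 5/6, 7/1, 7/8, 7/8, 9/8, 9/8.
The maximum over both is 9; one such subsequence is 7, 5, 7, 0, 11, 3, 16, 7, 10.

9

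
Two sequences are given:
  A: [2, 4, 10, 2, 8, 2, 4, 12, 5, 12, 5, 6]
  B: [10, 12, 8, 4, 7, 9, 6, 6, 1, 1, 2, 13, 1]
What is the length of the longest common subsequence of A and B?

4

Backtracking the LCS table gives one alignment: 10 (A3,B1) → 8 (A5,B3) → 4 (A7,B4) → 6 (A12,B8).
So the longest common subsequence has length 4.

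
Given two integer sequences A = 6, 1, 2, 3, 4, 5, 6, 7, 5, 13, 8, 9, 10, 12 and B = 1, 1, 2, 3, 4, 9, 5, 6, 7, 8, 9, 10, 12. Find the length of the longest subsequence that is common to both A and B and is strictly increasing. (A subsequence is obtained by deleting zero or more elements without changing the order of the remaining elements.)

11

For each value that appears in both, track the longest common increasing run ending there.
The best achievable length is 11; one witness is 1, 2, 3, 4, 5, 6, 7, 8, 9, 10, 12 (A-positions 2,3,4,5,6,7,8,11,12,13,14, B-positions 1,3,4,5,7,8,9,10,11,12,13).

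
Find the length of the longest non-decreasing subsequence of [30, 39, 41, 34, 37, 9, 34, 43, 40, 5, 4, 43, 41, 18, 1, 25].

5

One longest non-decreasing subsequence is 30, 39, 41, 43, 43 (positions 1,2,3,8,12), of length 5; no longer one exists.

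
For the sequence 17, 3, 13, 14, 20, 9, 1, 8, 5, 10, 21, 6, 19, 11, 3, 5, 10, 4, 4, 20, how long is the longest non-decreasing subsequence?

Let dp[i] be the longest non-decreasing subsequence ending at position i. Then dp = [1, 1, 2, 3, 4, 2, 1, 2, 2, 3, 5, 3, 4, 4, 2, 3, 4, 3, 4, 5].
The maximum is 5; one witness is 3, 13, 14, 20, 21 at positions 2,3,4,5,11.

5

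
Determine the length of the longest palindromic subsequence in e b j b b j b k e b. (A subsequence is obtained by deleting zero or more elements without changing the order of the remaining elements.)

Using dp[i][j] = 2 + dp[i+1][j−1] if the ends match, else max(dp[i+1][j], dp[i][j−1]):
dp[1][10] = 8. A witness is ebjbbjbe at positions 1,2,3,4,5,6,7,9.

8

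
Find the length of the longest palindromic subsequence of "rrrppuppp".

5

Using dp[i][j] = 2 + dp[i+1][j−1] if the ends match, else max(dp[i+1][j], dp[i][j−1]):
dp[1][9] = 5. A witness is ppppp at positions 4,5,7,8,9.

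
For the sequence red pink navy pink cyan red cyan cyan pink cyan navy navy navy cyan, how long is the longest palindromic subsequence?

Using dp[i][j] = 2 + dp[i+1][j−1] if the ends match, else max(dp[i+1][j], dp[i][j−1]):
dp[1][14] = 7. A witness is navy pink cyan cyan cyan pink navy at positions 3,4,5,7,8,9,13.

7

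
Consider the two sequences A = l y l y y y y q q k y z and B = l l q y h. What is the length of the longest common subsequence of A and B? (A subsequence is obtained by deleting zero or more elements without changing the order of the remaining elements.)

A longest common subsequence is llqy (length 4); the LCS DP confirms no longer common subsequence exists.

4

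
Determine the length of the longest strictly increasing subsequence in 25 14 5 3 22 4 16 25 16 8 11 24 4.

5

Scanning left to right, the best length ending at each element is: 25→1, 14→1, 5→1, 3→1, 22→2, 4→2, 16→3, 25→4, 16→3, 8→3, 11→4, 24→5, 4→2.
So the longest increasing subsequence has length 5, e.g. 3, 4, 8, 11, 24.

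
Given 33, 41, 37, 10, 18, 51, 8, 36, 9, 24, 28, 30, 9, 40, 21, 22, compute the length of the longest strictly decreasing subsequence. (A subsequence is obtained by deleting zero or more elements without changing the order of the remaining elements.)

5

Let dp[i] be the longest decreasing subsequence ending at position i. Then dp = [1, 1, 2, 3, 3, 1, 4, 3, 4, 4, 4, 4, 5, 2, 5, 5].
The maximum is 5; one witness is 41, 37, 36, 24, 9 at positions 2,3,8,10,13.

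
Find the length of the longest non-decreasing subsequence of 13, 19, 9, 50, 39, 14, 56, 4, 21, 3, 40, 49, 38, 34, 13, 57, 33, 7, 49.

6

Let dp[i] be the longest non-decreasing subsequence ending at position i. Then dp = [1, 2, 1, 3, 3, 2, 4, 1, 3, 1, 4, 5, 4, 4, 2, 6, 4, 2, 6].
The maximum is 6; one witness is 13, 19, 39, 40, 49, 57 at positions 1,2,5,11,12,16.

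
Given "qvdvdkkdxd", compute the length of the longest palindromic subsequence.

6

One longest palindromic subsequence is ddkkdd (positions 3,5,6,7,8,10); it reads the same forward and backward, and the interval DP gives dp[1][10] = 6.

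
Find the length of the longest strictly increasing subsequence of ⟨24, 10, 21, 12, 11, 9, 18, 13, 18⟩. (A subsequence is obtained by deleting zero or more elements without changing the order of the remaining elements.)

Let dp[i] be the longest increasing subsequence ending at position i. Then dp = [1, 1, 2, 2, 2, 1, 3, 3, 4].
The maximum is 4; one witness is 10, 12, 13, 18 at positions 2,4,8,9.

4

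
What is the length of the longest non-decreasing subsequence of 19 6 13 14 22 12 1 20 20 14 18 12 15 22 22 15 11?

Scanning left to right, the best length ending at each element is: 19→1, 6→1, 13→2, 14→3, 22→4, 12→2, 1→1, 20→4, 20→5, 14→4, 18→5, 12→3, 15→5, 22→6, 22→7, 15→6, 11→2.
So the longest non-decreasing subsequence has length 7, e.g. 6, 13, 14, 20, 20, 22, 22.

7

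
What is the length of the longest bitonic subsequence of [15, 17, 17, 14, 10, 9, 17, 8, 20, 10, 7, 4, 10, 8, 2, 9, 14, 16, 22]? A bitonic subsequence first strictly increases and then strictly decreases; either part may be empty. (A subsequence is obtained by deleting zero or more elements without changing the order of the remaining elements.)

9

Let inc[i] be the LIS ending at i and dec[i] the longest strictly decreasing subsequence starting at i. inc = [1, 2, 2, 1, 1, 1, 2, 1, 3, 2, 1, 1, 2, 2, 1, 3, 4, 5, 6], dec = [8, 8, 8, 7, 6, 5, 5, 4, 5, 4, 3, 2, 3, 2, 1, 1, 1, 1, 1].
max_i inc[i]+dec[i]−1 = 9, with one witness 15, 17, 14, 10, 9, 8, 7, 4, 2.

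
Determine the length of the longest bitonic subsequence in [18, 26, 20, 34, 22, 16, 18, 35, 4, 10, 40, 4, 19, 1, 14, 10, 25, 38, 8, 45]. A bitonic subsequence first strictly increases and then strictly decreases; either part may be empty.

One longest bitonic subsequence is 18, 26, 34, 35, 40, 19, 14, 10, 8 (positions 1,2,4,8,11,13,15,16,19): it rises to 40 then falls. Length 9 is optimal.

9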